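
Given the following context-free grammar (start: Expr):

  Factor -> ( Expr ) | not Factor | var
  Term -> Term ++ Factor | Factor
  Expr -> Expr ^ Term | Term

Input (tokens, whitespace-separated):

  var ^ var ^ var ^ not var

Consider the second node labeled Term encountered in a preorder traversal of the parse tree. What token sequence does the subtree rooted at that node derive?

[Expr [Expr [Expr [Expr [Term [Factor var]]] ^ [Term [Factor var]]] ^ [Term [Factor var]]] ^ [Term [Factor not [Factor var]]]]

var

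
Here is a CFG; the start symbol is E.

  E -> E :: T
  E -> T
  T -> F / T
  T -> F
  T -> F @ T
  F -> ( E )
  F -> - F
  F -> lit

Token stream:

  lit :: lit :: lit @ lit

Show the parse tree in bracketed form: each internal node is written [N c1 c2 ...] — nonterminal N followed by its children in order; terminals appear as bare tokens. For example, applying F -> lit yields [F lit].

[E [E [E [T [F lit]]] :: [T [F lit]]] :: [T [F lit] @ [T [F lit]]]]

E
E :: T
E :: T :: T
T :: T :: T
F :: T :: T
lit :: T :: T
lit :: F :: T
lit :: lit :: T
lit :: lit :: F @ T
lit :: lit :: lit @ T
lit :: lit :: lit @ F
lit :: lit :: lit @ lit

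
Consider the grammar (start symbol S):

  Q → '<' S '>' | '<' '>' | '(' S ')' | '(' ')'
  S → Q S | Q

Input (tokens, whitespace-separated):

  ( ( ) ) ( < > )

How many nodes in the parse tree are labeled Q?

[S [Q ( [S [Q ( )]] )] [S [Q ( [S [Q < >]] )]]]

4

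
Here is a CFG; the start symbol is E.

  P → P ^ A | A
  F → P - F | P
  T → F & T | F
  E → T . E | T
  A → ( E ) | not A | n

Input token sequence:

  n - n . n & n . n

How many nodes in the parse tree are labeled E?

3

[E [T [F [P [A n]] - [F [P [A n]]]]] . [E [T [F [P [A n]]] & [T [F [P [A n]]]]] . [E [T [F [P [A n]]]]]]]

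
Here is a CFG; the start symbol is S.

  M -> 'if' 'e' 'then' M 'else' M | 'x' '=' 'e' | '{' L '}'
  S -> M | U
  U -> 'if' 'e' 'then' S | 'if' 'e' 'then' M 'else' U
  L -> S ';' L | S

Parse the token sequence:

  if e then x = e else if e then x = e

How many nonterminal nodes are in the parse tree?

6

[S [U if e then [M x = e] else [U if e then [S [M x = e]]]]]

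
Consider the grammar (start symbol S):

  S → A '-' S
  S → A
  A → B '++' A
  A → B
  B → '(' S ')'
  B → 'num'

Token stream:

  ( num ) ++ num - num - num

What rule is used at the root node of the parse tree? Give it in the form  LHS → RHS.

S → A '-' S

[S [A [B ( [S [A [B num]]] )] ++ [A [B num]]] - [S [A [B num]] - [S [A [B num]]]]]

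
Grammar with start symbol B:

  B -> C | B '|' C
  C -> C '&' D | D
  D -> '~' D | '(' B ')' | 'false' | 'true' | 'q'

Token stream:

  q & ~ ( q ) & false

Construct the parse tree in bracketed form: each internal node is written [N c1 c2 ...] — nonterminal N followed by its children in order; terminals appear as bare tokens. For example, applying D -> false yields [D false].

B
C
C & D
C & D & D
D & D & D
q & D & D
q & ~ D & D
q & ~ ( B ) & D
q & ~ ( C ) & D
q & ~ ( D ) & D
q & ~ ( q ) & D
q & ~ ( q ) & false

[B [C [C [C [D q]] & [D ~ [D ( [B [C [D q]]] )]]] & [D false]]]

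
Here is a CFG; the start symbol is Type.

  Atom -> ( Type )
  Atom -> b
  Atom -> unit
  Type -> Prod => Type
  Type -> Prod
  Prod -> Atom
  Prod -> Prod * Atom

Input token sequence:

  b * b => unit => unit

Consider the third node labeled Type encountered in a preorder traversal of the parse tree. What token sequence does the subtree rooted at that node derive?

[Type [Prod [Prod [Atom b]] * [Atom b]] => [Type [Prod [Atom unit]] => [Type [Prod [Atom unit]]]]]

unit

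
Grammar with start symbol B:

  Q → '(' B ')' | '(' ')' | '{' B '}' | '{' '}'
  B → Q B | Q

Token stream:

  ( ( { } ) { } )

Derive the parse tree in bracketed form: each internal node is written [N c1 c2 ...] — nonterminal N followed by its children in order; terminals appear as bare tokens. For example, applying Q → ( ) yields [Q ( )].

[B [Q ( [B [Q ( [B [Q { }]] )] [B [Q { }]]] )]]

B
Q
( B )
( Q B )
( ( B ) B )
( ( Q ) B )
( ( { } ) B )
( ( { } ) Q )
( ( { } ) { } )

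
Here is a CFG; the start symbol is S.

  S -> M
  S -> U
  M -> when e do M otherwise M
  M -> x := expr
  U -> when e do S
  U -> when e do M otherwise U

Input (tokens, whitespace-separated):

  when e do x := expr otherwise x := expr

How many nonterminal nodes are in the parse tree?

[S [M when e do [M x := expr] otherwise [M x := expr]]]

4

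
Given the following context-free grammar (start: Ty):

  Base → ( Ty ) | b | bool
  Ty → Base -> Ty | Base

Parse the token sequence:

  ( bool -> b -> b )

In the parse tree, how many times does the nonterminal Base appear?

4

[Ty [Base ( [Ty [Base bool] -> [Ty [Base b] -> [Ty [Base b]]]] )]]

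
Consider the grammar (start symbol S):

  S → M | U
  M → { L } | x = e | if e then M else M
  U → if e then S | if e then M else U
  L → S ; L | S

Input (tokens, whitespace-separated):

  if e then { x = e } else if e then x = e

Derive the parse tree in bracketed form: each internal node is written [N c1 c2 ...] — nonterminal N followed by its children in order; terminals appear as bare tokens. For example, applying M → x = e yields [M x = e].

[S [U if e then [M { [L [S [M x = e]]] }] else [U if e then [S [M x = e]]]]]

S
U
if e then M else U
if e then { L } else U
if e then { S } else U
if e then { M } else U
if e then { x = e } else U
if e then { x = e } else if e then S
if e then { x = e } else if e then M
if e then { x = e } else if e then x = e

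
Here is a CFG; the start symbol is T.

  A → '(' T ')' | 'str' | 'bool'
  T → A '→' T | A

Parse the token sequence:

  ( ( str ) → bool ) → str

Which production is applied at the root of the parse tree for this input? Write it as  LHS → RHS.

[T [A ( [T [A ( [T [A str]] )] → [T [A bool]]] )] → [T [A str]]]

T → A '→' T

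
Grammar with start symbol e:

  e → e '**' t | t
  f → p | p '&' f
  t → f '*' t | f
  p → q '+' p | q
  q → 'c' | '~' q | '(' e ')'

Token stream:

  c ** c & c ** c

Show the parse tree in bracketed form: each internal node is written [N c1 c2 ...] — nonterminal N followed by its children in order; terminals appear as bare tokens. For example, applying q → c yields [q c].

e
e ** t
e ** t ** t
t ** t ** t
f ** t ** t
p ** t ** t
q ** t ** t
c ** t ** t
c ** f ** t
c ** p & f ** t
c ** q & f ** t
c ** c & f ** t
c ** c & p ** t
c ** c & q ** t
c ** c & c ** t
c ** c & c ** f
c ** c & c ** p
c ** c & c ** q
c ** c & c ** c

[e [e [e [t [f [p [q c]]]]] ** [t [f [p [q c]] & [f [p [q c]]]]]] ** [t [f [p [q c]]]]]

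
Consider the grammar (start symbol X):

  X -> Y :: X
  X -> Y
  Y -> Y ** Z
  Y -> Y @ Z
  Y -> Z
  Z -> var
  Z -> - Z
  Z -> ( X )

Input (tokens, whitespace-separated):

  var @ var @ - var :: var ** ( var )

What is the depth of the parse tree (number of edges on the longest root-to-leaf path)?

[X [Y [Y [Y [Z var]] @ [Z var]] @ [Z - [Z var]]] :: [X [Y [Y [Z var]] ** [Z ( [X [Y [Z var]]] )]]]]

7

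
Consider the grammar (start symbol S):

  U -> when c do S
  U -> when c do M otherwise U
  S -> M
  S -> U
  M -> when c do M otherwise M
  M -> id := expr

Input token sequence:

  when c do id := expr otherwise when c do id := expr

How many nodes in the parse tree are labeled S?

[S [U when c do [M id := expr] otherwise [U when c do [S [M id := expr]]]]]

2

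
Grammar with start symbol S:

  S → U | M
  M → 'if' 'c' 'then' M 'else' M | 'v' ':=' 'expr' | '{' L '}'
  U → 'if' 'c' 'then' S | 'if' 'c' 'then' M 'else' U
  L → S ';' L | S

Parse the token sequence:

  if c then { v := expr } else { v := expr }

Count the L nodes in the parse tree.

2

[S [M if c then [M { [L [S [M v := expr]]] }] else [M { [L [S [M v := expr]]] }]]]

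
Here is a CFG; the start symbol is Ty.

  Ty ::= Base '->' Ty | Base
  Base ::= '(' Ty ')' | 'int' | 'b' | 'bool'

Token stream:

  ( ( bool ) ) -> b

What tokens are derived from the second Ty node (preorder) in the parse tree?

( bool )

[Ty [Base ( [Ty [Base ( [Ty [Base bool]] )]] )] -> [Ty [Base b]]]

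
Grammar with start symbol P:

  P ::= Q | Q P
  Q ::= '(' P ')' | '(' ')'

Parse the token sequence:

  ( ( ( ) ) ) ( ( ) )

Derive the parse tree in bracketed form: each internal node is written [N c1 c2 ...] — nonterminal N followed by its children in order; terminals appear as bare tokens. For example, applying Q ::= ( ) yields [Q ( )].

P
Q P
( P ) P
( Q ) P
( ( P ) ) P
( ( Q ) ) P
( ( ( ) ) ) P
( ( ( ) ) ) Q
( ( ( ) ) ) ( P )
( ( ( ) ) ) ( Q )
( ( ( ) ) ) ( ( ) )

[P [Q ( [P [Q ( [P [Q ( )]] )]] )] [P [Q ( [P [Q ( )]] )]]]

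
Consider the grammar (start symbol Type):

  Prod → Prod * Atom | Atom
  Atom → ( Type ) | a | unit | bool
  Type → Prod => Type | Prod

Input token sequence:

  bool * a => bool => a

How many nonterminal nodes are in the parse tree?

11

[Type [Prod [Prod [Atom bool]] * [Atom a]] => [Type [Prod [Atom bool]] => [Type [Prod [Atom a]]]]]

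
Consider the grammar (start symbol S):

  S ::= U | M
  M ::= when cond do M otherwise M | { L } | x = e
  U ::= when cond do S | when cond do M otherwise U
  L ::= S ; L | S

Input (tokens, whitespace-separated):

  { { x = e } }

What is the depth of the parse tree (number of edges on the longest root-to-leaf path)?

[S [M { [L [S [M { [L [S [M x = e]]] }]]] }]]

8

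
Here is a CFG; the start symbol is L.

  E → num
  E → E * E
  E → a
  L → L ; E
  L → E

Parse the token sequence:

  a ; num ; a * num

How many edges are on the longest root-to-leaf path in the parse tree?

4

[L [L [L [E a]] ; [E num]] ; [E [E a] * [E num]]]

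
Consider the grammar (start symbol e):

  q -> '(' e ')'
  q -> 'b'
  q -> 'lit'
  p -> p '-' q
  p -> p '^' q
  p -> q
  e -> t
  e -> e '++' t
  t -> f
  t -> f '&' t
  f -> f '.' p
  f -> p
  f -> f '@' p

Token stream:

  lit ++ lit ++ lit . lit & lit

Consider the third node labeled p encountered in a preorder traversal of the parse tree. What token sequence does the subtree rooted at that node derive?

[e [e [e [t [f [p [q lit]]]]] ++ [t [f [p [q lit]]]]] ++ [t [f [f [p [q lit]]] . [p [q lit]]] & [t [f [p [q lit]]]]]]

lit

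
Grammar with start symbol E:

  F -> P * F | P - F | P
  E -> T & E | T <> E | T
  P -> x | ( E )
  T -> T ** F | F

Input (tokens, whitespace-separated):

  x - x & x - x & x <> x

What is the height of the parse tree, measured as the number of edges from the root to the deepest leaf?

7

[E [T [F [P x] - [F [P x]]]] & [E [T [F [P x] - [F [P x]]]] & [E [T [F [P x]]] <> [E [T [F [P x]]]]]]]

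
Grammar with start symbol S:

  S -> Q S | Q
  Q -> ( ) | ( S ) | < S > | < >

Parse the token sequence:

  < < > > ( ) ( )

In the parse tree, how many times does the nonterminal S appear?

4

[S [Q < [S [Q < >]] >] [S [Q ( )] [S [Q ( )]]]]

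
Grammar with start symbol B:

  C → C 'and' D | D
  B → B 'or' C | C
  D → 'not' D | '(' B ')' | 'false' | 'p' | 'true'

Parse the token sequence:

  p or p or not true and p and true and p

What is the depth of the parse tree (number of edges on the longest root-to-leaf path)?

[B [B [B [C [D p]]] or [C [D p]]] or [C [C [C [C [D not [D true]]] and [D p]] and [D true]] and [D p]]]

7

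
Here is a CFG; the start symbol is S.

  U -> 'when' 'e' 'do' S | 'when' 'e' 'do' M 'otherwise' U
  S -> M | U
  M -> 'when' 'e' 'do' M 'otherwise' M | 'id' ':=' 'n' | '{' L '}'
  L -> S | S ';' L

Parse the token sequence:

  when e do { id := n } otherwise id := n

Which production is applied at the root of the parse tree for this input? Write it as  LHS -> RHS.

S -> M

[S [M when e do [M { [L [S [M id := n]]] }] otherwise [M id := n]]]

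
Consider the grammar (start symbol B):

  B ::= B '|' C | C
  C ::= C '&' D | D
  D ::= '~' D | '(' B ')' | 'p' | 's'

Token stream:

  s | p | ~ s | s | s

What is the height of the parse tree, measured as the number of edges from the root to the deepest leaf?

[B [B [B [B [B [C [D s]]] | [C [D p]]] | [C [D ~ [D s]]]] | [C [D s]]] | [C [D s]]]

7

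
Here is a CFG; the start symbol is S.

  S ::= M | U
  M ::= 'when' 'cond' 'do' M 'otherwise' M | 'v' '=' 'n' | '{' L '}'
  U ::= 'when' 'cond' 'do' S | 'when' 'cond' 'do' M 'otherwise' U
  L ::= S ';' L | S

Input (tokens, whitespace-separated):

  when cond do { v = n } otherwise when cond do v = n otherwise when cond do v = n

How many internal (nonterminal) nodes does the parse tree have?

[S [U when cond do [M { [L [S [M v = n]]] }] otherwise [U when cond do [M v = n] otherwise [U when cond do [S [M v = n]]]]]]

11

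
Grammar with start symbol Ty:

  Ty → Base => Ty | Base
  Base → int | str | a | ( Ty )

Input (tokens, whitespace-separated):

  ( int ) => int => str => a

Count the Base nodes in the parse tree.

[Ty [Base ( [Ty [Base int]] )] => [Ty [Base int] => [Ty [Base str] => [Ty [Base a]]]]]

5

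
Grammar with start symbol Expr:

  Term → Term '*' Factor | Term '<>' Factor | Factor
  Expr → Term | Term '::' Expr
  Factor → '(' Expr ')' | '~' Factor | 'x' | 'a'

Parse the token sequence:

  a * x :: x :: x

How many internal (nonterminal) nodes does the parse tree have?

[Expr [Term [Term [Factor a]] * [Factor x]] :: [Expr [Term [Factor x]] :: [Expr [Term [Factor x]]]]]

11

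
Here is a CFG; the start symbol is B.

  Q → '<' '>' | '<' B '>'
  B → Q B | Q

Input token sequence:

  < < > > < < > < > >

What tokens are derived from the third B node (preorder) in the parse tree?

[B [Q < [B [Q < >]] >] [B [Q < [B [Q < >] [B [Q < >]]] >]]]

< < > < > >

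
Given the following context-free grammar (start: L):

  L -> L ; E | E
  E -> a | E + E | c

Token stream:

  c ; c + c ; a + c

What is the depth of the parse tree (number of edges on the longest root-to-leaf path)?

[L [L [L [E c]] ; [E [E c] + [E c]]] ; [E [E a] + [E c]]]

4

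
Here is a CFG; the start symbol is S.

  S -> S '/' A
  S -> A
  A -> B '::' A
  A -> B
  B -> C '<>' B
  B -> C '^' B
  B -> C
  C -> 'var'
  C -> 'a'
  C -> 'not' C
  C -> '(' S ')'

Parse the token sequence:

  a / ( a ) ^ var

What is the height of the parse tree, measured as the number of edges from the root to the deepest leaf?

8

[S [S [A [B [C a]]]] / [A [B [C ( [S [A [B [C a]]]] )] ^ [B [C var]]]]]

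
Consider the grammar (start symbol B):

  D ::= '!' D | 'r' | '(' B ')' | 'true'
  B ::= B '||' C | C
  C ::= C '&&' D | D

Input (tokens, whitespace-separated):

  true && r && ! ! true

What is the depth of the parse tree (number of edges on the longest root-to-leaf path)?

5

[B [C [C [C [D true]] && [D r]] && [D ! [D ! [D true]]]]]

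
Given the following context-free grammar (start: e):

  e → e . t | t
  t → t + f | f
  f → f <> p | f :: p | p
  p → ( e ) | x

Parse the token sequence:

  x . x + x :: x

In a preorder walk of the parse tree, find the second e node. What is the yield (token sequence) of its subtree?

[e [e [t [f [p x]]]] . [t [t [f [p x]]] + [f [f [p x]] :: [p x]]]]

x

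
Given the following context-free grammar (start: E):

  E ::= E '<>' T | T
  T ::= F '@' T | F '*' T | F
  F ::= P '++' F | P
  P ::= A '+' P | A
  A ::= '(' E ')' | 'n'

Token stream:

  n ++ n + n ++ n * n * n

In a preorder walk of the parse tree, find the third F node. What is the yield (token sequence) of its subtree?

[E [T [F [P [A n]] ++ [F [P [A n] + [P [A n]]] ++ [F [P [A n]]]]] * [T [F [P [A n]]] * [T [F [P [A n]]]]]]]

n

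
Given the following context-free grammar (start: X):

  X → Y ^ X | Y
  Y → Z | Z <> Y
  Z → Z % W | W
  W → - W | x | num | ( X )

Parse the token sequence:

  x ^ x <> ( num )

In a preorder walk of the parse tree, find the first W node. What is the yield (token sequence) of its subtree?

x

[X [Y [Z [W x]]] ^ [X [Y [Z [W x]] <> [Y [Z [W ( [X [Y [Z [W num]]]] )]]]]]]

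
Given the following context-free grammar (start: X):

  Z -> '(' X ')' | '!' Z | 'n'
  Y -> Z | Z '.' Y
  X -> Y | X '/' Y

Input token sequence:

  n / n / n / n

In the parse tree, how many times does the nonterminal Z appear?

[X [X [X [X [Y [Z n]]] / [Y [Z n]]] / [Y [Z n]]] / [Y [Z n]]]

4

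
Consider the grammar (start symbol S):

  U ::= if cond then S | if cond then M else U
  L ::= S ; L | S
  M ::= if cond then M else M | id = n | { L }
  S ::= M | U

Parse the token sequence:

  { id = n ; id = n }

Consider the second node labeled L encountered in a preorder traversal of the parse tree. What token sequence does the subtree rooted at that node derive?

id = n

[S [M { [L [S [M id = n]] ; [L [S [M id = n]]]] }]]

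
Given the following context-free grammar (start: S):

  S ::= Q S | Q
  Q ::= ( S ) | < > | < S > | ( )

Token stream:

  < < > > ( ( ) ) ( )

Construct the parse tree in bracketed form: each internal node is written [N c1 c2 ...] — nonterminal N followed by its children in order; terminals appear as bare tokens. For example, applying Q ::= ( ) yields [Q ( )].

[S [Q < [S [Q < >]] >] [S [Q ( [S [Q ( )]] )] [S [Q ( )]]]]

S
Q S
< S > S
< Q > S
< < > > S
< < > > Q S
< < > > ( S ) S
< < > > ( Q ) S
< < > > ( ( ) ) S
< < > > ( ( ) ) Q
< < > > ( ( ) ) ( )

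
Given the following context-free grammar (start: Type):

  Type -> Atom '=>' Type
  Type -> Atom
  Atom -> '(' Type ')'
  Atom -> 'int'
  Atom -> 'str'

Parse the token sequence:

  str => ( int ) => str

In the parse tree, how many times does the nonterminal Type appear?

4

[Type [Atom str] => [Type [Atom ( [Type [Atom int]] )] => [Type [Atom str]]]]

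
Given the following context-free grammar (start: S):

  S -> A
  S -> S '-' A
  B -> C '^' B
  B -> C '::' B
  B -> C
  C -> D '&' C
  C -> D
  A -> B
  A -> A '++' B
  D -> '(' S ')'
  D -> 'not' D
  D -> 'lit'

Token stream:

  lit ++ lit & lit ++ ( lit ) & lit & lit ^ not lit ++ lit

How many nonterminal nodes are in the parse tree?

32

[S [A [A [A [A [B [C [D lit]]]] ++ [B [C [D lit] & [C [D lit]]]]] ++ [B [C [D ( [S [A [B [C [D lit]]]]] )] & [C [D lit] & [C [D lit]]]] ^ [B [C [D not [D lit]]]]]] ++ [B [C [D lit]]]]]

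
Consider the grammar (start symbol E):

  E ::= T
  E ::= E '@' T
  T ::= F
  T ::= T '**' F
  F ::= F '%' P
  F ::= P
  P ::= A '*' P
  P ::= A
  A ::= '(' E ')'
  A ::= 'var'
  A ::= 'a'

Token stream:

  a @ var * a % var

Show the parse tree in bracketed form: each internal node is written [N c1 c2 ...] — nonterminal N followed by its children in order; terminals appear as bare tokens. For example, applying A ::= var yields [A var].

[E [E [T [F [P [A a]]]]] @ [T [F [F [P [A var] * [P [A a]]]] % [P [A var]]]]]

E
E @ T
T @ T
F @ T
P @ T
A @ T
a @ T
a @ F
a @ F % P
a @ P % P
a @ A * P % P
a @ var * P % P
a @ var * A % P
a @ var * a % P
a @ var * a % A
a @ var * a % var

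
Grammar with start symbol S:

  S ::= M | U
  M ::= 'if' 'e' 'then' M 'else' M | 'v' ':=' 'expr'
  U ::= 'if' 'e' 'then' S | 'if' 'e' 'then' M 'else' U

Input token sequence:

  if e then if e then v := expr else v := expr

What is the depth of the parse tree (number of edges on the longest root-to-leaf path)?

5

[S [U if e then [S [M if e then [M v := expr] else [M v := expr]]]]]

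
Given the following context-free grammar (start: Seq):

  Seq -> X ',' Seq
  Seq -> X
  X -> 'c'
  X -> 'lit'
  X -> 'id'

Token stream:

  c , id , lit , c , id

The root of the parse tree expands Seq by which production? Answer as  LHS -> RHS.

[Seq [X c] , [Seq [X id] , [Seq [X lit] , [Seq [X c] , [Seq [X id]]]]]]

Seq -> X ',' Seq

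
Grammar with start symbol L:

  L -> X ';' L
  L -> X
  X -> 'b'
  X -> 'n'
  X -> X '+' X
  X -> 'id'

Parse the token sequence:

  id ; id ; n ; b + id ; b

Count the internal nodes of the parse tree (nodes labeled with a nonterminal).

[L [X id] ; [L [X id] ; [L [X n] ; [L [X [X b] + [X id]] ; [L [X b]]]]]]

12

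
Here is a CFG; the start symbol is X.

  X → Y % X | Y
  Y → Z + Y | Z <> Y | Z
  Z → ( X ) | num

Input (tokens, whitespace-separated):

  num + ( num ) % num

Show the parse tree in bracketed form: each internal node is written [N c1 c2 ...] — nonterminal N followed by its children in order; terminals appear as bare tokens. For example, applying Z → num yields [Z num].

X
Y % X
Z + Y % X
num + Y % X
num + Z % X
num + ( X ) % X
num + ( Y ) % X
num + ( Z ) % X
num + ( num ) % X
num + ( num ) % Y
num + ( num ) % Z
num + ( num ) % num

[X [Y [Z num] + [Y [Z ( [X [Y [Z num]]] )]]] % [X [Y [Z num]]]]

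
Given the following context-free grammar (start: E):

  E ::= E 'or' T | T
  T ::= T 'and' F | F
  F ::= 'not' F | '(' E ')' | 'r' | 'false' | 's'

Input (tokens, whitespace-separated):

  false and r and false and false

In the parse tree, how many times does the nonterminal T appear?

4

[E [T [T [T [T [F false]] and [F r]] and [F false]] and [F false]]]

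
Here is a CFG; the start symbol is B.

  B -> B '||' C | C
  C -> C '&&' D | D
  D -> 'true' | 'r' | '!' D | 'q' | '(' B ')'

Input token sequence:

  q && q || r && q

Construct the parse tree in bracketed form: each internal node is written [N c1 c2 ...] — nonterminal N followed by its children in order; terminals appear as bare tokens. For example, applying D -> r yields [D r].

B
B || C
C || C
C && D || C
D && D || C
q && D || C
q && q || C
q && q || C && D
q && q || D && D
q && q || r && D
q && q || r && q

[B [B [C [C [D q]] && [D q]]] || [C [C [D r]] && [D q]]]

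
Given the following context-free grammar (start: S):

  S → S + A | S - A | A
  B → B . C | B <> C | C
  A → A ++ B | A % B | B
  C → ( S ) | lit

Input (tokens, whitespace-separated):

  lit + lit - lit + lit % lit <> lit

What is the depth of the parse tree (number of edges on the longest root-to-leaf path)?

7

[S [S [S [S [A [B [C lit]]]] + [A [B [C lit]]]] - [A [B [C lit]]]] + [A [A [B [C lit]]] % [B [B [C lit]] <> [C lit]]]]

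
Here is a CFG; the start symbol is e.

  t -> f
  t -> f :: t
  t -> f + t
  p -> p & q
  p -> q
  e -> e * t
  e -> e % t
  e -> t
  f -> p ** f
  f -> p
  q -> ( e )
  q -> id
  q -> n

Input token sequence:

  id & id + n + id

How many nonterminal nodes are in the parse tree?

[e [t [f [p [p [q id]] & [q id]]] + [t [f [p [q n]]] + [t [f [p [q id]]]]]]]

15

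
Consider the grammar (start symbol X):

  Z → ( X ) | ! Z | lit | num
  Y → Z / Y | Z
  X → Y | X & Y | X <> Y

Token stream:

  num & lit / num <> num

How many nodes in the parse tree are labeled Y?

4

[X [X [X [Y [Z num]]] & [Y [Z lit] / [Y [Z num]]]] <> [Y [Z num]]]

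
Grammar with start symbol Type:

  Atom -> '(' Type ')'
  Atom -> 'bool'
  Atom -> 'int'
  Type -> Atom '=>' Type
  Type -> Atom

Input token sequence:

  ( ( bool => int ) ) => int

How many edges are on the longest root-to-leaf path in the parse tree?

[Type [Atom ( [Type [Atom ( [Type [Atom bool] => [Type [Atom int]]] )]] )] => [Type [Atom int]]]

7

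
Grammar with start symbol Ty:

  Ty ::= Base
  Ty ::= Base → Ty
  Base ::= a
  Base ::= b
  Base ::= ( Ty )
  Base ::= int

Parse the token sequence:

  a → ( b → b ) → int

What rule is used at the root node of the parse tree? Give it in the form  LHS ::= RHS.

Ty ::= Base → Ty

[Ty [Base a] → [Ty [Base ( [Ty [Base b] → [Ty [Base b]]] )] → [Ty [Base int]]]]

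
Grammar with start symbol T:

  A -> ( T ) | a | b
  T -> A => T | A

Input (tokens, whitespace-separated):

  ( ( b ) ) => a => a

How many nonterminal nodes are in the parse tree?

10

[T [A ( [T [A ( [T [A b]] )]] )] => [T [A a] => [T [A a]]]]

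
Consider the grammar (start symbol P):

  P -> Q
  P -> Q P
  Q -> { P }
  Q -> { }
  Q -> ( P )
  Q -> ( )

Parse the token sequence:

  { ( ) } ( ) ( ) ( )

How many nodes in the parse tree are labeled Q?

[P [Q { [P [Q ( )]] }] [P [Q ( )] [P [Q ( )] [P [Q ( )]]]]]

5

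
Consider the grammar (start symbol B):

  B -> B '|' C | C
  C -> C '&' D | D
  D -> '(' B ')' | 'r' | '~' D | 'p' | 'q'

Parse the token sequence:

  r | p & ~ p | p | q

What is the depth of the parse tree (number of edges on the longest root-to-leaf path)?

[B [B [B [B [C [D r]]] | [C [C [D p]] & [D ~ [D p]]]] | [C [D p]]] | [C [D q]]]

6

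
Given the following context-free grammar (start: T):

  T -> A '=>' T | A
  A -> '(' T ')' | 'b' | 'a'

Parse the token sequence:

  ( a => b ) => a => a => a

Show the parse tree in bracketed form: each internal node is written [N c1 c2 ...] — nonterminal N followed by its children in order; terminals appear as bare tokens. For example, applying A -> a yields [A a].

T
A => T
( T ) => T
( A => T ) => T
( a => T ) => T
( a => A ) => T
( a => b ) => T
( a => b ) => A => T
( a => b ) => a => T
( a => b ) => a => A => T
( a => b ) => a => a => T
( a => b ) => a => a => A
( a => b ) => a => a => a

[T [A ( [T [A a] => [T [A b]]] )] => [T [A a] => [T [A a] => [T [A a]]]]]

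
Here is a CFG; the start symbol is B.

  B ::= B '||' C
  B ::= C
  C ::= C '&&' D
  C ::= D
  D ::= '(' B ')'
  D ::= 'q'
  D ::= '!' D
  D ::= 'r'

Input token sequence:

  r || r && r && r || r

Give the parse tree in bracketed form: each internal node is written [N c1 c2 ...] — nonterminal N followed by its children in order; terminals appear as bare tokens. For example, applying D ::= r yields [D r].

[B [B [B [C [D r]]] || [C [C [C [D r]] && [D r]] && [D r]]] || [C [D r]]]

B
B || C
B || C || C
C || C || C
D || C || C
r || C || C
r || C && D || C
r || C && D && D || C
r || D && D && D || C
r || r && D && D || C
r || r && r && D || C
r || r && r && r || C
r || r && r && r || D
r || r && r && r || r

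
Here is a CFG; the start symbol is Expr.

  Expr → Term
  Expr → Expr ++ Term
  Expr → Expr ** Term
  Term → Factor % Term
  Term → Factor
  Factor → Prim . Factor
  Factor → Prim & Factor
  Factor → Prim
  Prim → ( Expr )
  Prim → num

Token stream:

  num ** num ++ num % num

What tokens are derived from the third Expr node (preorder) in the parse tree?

[Expr [Expr [Expr [Term [Factor [Prim num]]]] ** [Term [Factor [Prim num]]]] ++ [Term [Factor [Prim num]] % [Term [Factor [Prim num]]]]]

num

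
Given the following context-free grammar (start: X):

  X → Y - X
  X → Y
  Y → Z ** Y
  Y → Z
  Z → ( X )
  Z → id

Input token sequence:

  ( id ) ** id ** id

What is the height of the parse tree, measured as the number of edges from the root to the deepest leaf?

6

[X [Y [Z ( [X [Y [Z id]]] )] ** [Y [Z id] ** [Y [Z id]]]]]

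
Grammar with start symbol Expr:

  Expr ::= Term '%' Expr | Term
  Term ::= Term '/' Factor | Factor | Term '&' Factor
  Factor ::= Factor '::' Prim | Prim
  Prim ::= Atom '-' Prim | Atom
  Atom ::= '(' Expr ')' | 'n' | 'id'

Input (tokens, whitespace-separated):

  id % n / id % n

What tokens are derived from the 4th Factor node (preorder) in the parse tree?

n

[Expr [Term [Factor [Prim [Atom id]]]] % [Expr [Term [Term [Factor [Prim [Atom n]]]] / [Factor [Prim [Atom id]]]] % [Expr [Term [Factor [Prim [Atom n]]]]]]]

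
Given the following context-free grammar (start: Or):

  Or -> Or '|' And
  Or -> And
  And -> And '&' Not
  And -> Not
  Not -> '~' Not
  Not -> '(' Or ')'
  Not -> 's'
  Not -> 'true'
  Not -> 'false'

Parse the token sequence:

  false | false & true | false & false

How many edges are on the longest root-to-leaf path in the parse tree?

5

[Or [Or [Or [And [Not false]]] | [And [And [Not false]] & [Not true]]] | [And [And [Not false]] & [Not false]]]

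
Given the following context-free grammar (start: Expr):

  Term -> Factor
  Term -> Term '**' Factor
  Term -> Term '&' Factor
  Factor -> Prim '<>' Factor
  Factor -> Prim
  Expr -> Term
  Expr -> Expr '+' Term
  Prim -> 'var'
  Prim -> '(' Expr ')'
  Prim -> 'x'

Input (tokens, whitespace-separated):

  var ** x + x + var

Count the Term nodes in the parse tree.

[Expr [Expr [Expr [Term [Term [Factor [Prim var]]] ** [Factor [Prim x]]]] + [Term [Factor [Prim x]]]] + [Term [Factor [Prim var]]]]

4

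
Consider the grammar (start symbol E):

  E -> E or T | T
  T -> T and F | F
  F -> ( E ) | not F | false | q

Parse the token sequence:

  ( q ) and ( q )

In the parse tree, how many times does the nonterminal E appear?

3

[E [T [T [F ( [E [T [F q]]] )]] and [F ( [E [T [F q]]] )]]]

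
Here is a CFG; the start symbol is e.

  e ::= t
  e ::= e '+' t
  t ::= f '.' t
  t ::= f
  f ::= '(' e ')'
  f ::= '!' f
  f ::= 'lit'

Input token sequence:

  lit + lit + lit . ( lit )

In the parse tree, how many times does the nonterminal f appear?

5

[e [e [e [t [f lit]]] + [t [f lit]]] + [t [f lit] . [t [f ( [e [t [f lit]]] )]]]]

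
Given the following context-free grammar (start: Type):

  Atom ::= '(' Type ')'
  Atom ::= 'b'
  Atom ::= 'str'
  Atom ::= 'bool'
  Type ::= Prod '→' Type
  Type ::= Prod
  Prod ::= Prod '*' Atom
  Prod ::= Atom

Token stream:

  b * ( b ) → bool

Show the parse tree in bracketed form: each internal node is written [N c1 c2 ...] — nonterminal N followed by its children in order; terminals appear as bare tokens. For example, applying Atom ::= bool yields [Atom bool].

[Type [Prod [Prod [Atom b]] * [Atom ( [Type [Prod [Atom b]]] )]] → [Type [Prod [Atom bool]]]]

Type
Prod → Type
Prod * Atom → Type
Atom * Atom → Type
b * Atom → Type
b * ( Type ) → Type
b * ( Prod ) → Type
b * ( Atom ) → Type
b * ( b ) → Type
b * ( b ) → Prod
b * ( b ) → Atom
b * ( b ) → bool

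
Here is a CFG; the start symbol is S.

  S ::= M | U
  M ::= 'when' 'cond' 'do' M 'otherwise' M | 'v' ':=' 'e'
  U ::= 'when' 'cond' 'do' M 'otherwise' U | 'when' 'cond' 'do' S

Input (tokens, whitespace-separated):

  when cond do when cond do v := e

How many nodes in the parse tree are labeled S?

3

[S [U when cond do [S [U when cond do [S [M v := e]]]]]]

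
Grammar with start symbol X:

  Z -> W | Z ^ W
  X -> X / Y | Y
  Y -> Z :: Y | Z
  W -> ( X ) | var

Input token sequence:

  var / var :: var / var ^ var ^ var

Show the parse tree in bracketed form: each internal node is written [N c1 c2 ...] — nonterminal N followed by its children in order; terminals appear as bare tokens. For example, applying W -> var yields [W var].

X
X / Y
X / Y / Y
Y / Y / Y
Z / Y / Y
W / Y / Y
var / Y / Y
var / Z :: Y / Y
var / W :: Y / Y
var / var :: Y / Y
var / var :: Z / Y
var / var :: W / Y
var / var :: var / Y
var / var :: var / Z
var / var :: var / Z ^ W
var / var :: var / Z ^ W ^ W
var / var :: var / W ^ W ^ W
var / var :: var / var ^ W ^ W
var / var :: var / var ^ var ^ W
var / var :: var / var ^ var ^ var

[X [X [X [Y [Z [W var]]]] / [Y [Z [W var]] :: [Y [Z [W var]]]]] / [Y [Z [Z [Z [W var]] ^ [W var]] ^ [W var]]]]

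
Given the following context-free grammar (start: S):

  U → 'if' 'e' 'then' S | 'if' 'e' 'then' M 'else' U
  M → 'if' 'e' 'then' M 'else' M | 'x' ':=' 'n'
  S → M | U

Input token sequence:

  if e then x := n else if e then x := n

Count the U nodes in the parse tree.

2

[S [U if e then [M x := n] else [U if e then [S [M x := n]]]]]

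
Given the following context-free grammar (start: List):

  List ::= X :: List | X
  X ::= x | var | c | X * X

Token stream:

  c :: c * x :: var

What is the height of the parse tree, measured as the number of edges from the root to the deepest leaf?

[List [X c] :: [List [X [X c] * [X x]] :: [List [X var]]]]

4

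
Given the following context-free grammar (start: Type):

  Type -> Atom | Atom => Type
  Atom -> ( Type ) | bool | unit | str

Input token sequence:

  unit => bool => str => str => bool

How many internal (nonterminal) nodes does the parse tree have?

[Type [Atom unit] => [Type [Atom bool] => [Type [Atom str] => [Type [Atom str] => [Type [Atom bool]]]]]]

10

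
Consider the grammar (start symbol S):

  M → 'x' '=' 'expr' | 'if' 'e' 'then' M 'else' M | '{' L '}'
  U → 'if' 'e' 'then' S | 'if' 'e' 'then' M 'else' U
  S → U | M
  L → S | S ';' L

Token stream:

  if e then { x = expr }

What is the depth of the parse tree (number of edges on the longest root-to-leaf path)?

7

[S [U if e then [S [M { [L [S [M x = expr]]] }]]]]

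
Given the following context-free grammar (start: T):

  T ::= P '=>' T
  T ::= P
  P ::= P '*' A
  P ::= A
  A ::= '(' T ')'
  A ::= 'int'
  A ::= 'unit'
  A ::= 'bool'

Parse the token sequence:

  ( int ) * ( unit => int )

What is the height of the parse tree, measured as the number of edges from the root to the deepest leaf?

[T [P [P [A ( [T [P [A int]]] )]] * [A ( [T [P [A unit]] => [T [P [A int]]]] )]]]

7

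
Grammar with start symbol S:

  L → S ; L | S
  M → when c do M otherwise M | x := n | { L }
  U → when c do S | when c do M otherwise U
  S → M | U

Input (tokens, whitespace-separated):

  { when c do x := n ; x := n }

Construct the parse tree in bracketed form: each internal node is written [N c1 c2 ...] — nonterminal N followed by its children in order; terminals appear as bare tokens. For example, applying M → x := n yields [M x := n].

[S [M { [L [S [U when c do [S [M x := n]]]] ; [L [S [M x := n]]]] }]]

S
M
{ L }
{ S ; L }
{ U ; L }
{ when c do S ; L }
{ when c do M ; L }
{ when c do x := n ; L }
{ when c do x := n ; S }
{ when c do x := n ; M }
{ when c do x := n ; x := n }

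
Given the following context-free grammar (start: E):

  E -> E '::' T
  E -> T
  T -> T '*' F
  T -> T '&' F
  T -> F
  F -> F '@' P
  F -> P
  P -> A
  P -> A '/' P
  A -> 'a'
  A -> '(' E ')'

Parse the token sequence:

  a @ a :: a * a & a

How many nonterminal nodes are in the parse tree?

21

[E [E [T [F [F [P [A a]]] @ [P [A a]]]]] :: [T [T [T [F [P [A a]]]] * [F [P [A a]]]] & [F [P [A a]]]]]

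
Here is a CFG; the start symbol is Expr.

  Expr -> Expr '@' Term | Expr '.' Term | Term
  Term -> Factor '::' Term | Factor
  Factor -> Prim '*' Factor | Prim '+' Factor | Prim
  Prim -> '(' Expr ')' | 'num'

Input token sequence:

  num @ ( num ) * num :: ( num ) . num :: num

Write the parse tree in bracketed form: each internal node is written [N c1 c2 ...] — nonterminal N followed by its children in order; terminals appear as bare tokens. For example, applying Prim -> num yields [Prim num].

[Expr [Expr [Expr [Term [Factor [Prim num]]]] @ [Term [Factor [Prim ( [Expr [Term [Factor [Prim num]]]] )] * [Factor [Prim num]]] :: [Term [Factor [Prim ( [Expr [Term [Factor [Prim num]]]] )]]]]] . [Term [Factor [Prim num]] :: [Term [Factor [Prim num]]]]]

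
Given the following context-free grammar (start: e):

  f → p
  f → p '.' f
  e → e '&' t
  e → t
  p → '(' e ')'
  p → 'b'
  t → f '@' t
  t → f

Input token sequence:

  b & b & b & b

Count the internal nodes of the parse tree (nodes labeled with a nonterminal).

16

[e [e [e [e [t [f [p b]]]] & [t [f [p b]]]] & [t [f [p b]]]] & [t [f [p b]]]]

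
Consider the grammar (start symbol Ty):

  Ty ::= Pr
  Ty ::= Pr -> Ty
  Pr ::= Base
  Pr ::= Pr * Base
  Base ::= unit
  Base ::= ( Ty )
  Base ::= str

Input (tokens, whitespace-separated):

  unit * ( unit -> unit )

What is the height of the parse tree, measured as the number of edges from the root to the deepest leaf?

[Ty [Pr [Pr [Base unit]] * [Base ( [Ty [Pr [Base unit]] -> [Ty [Pr [Base unit]]]] )]]]

7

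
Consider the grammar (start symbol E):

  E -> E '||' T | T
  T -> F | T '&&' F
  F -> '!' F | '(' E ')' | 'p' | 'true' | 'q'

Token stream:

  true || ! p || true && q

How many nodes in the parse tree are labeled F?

5

[E [E [E [T [F true]]] || [T [F ! [F p]]]] || [T [T [F true]] && [F q]]]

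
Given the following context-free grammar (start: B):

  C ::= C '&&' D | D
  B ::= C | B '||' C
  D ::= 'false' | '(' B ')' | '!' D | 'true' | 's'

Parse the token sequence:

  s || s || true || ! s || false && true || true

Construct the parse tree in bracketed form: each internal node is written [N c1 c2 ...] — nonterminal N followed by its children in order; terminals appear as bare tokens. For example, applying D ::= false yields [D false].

B
B || C
B || C || C
B || C || C || C
B || C || C || C || C
B || C || C || C || C || C
C || C || C || C || C || C
D || C || C || C || C || C
s || C || C || C || C || C
s || D || C || C || C || C
s || s || C || C || C || C
s || s || D || C || C || C
s || s || true || C || C || C
s || s || true || D || C || C
s || s || true || ! D || C || C
s || s || true || ! s || C || C
s || s || true || ! s || C && D || C
s || s || true || ! s || D && D || C
s || s || true || ! s || false && D || C
s || s || true || ! s || false && true || C
s || s || true || ! s || false && true || D
s || s || true || ! s || false && true || true

[B [B [B [B [B [B [C [D s]]] || [C [D s]]] || [C [D true]]] || [C [D ! [D s]]]] || [C [C [D false]] && [D true]]] || [C [D true]]]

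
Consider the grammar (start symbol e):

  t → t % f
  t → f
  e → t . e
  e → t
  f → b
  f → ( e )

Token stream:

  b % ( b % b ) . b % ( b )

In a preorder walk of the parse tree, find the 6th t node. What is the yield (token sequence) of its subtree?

[e [t [t [f b]] % [f ( [e [t [t [f b]] % [f b]]] )]] . [e [t [t [f b]] % [f ( [e [t [f b]]] )]]]]

b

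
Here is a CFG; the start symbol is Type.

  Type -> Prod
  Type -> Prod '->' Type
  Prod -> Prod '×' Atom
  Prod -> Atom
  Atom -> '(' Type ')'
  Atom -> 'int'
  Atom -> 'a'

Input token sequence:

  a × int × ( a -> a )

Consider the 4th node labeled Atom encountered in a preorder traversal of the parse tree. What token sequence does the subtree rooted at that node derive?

a

[Type [Prod [Prod [Prod [Atom a]] × [Atom int]] × [Atom ( [Type [Prod [Atom a]] -> [Type [Prod [Atom a]]]] )]]]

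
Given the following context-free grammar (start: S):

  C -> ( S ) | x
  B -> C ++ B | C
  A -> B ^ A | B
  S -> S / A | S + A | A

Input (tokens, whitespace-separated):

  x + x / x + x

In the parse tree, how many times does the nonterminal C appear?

4

[S [S [S [S [A [B [C x]]]] + [A [B [C x]]]] / [A [B [C x]]]] + [A [B [C x]]]]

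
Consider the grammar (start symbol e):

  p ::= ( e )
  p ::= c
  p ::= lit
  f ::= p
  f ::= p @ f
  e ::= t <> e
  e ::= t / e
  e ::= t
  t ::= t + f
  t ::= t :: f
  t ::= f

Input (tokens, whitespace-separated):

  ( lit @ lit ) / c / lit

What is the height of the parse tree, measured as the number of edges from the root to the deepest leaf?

[e [t [f [p ( [e [t [f [p lit] @ [f [p lit]]]]] )]]] / [e [t [f [p c]]] / [e [t [f [p lit]]]]]]

9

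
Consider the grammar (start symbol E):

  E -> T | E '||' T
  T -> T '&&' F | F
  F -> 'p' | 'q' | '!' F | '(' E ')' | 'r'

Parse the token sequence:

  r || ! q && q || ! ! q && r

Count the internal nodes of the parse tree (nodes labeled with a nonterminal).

[E [E [E [T [F r]]] || [T [T [F ! [F q]]] && [F q]]] || [T [T [F ! [F ! [F q]]]] && [F r]]]

16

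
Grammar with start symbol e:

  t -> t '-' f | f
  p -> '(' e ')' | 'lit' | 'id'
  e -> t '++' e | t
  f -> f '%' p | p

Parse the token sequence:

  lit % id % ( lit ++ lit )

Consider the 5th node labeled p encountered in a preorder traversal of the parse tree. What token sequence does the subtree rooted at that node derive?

[e [t [f [f [f [p lit]] % [p id]] % [p ( [e [t [f [p lit]]] ++ [e [t [f [p lit]]]]] )]]]]

lit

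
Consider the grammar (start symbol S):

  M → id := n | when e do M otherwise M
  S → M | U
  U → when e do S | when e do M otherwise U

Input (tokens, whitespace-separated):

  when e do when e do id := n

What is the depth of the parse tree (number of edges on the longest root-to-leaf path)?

6

[S [U when e do [S [U when e do [S [M id := n]]]]]]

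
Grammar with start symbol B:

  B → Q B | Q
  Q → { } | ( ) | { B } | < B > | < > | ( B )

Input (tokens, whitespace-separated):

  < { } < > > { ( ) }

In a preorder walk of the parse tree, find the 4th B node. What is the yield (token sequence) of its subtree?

{ ( ) }

[B [Q < [B [Q { }] [B [Q < >]]] >] [B [Q { [B [Q ( )]] }]]]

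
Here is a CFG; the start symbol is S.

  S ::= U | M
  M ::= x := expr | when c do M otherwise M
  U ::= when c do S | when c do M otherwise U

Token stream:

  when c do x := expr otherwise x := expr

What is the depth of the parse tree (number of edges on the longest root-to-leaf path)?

[S [M when c do [M x := expr] otherwise [M x := expr]]]

3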